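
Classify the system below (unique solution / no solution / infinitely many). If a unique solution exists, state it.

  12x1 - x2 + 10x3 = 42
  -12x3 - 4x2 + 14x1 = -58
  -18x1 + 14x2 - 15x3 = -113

x1 = -1, x2 = -4, x3 = 5

Row-reduce the augmented matrix:
R1 ← R1 / (12).
R2 ← R2 − 14·R1.
R3 ← R3 + 18·R1.
R2 ← R2 / (-17/6).
R1 ← R1 + 1/12·R2.
R3 ← R3 − 25/2·R2.
R3 ← R3 / (-1775/17).
R1 ← R1 − 26/17·R3.
R2 ← R2 − 142/17·R3.
Reading off the reduced rows gives x1 = -1, x2 = -4, x3 = 5.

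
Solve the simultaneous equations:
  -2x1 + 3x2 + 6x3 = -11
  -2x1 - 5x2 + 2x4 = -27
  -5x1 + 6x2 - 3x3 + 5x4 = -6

infinitely many solutions

Row-reduce:
R1 ← R1 / (-2).
R2 ← R2 + 2·R1.
R3 ← R3 + 5·R1.
R2 ← R2 / (-8).
R1 ← R1 + 3/2·R2.
R3 ← R3 + 3/2·R2.
R3 ← R3 / (-135/8).
R1 ← R1 + 15/8·R3.
R2 ← R2 − 3/4·R3.
Rank is 3 with 4 unknowns, leaving x4 free.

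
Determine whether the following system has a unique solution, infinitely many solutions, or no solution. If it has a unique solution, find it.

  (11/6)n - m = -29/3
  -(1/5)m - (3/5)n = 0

m = 6, n = -2

Row-reduce the augmented matrix:
R1 ← R1 / (-1).
R2 ← R2 + 1/5·R1.
R2 ← R2 / (-29/30).
R1 ← R1 + 11/6·R2.
Reading off the reduced rows gives m = 6, n = -2.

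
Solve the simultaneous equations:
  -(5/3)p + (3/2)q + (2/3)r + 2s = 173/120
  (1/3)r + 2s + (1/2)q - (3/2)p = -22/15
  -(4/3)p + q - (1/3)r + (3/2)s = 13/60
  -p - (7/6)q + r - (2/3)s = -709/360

p = 1/4, q = 11/4, r = 3/5, s = -4/3

Row-reduce the augmented matrix:
R1 ← R1 / (-5/3).
R2 ← R2 + 3/2·R1.
R3 ← R3 + 4/3·R1.
R4 ← R4 + 1·R1.
R2 ← R2 / (-17/20).
R1 ← R1 + 9/10·R2.
R3 ← R3 + 1/5·R2.
R4 ← R4 + 31/15·R2.
R3 ← R3 / (-41/51).
R1 ← R1 + 2/17·R3.
R2 ← R2 − 16/51·R3.
R4 ← R4 − 191/153·R3.
R4 ← R4 / (-635/246).
R1 ← R1 + 57/41·R4.
R2 ← R2 + 12/41·R4.
R3 ← R3 − 15/82·R4.
Reading off the reduced rows gives p = 1/4, q = 11/4, r = 3/5, s = -4/3.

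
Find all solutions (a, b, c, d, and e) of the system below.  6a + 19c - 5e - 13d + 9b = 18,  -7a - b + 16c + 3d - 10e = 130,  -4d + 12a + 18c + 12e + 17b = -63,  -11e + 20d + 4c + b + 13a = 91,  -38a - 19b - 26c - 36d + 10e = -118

Row-reduce:
R1 ← R1 / (6).
R2 ← R2 + 7·R1.
R3 ← R3 − 12·R1.
R4 ← R4 − 13·R1.
R5 ← R5 + 38·R1.
R2 ← R2 / (19/2).
R1 ← R1 − 3/2·R2.
R3 ← R3 + 1·R2.
R4 ← R4 + 37/2·R2.
R5 ← R5 − 38·R2.
R3 ← R3 / (-911/57).
R1 ← R1 + 163/57·R3.
R2 ← R2 − 229/57·R3.
R4 ← R4 − 706/19·R3.
R5 ← R5 + 175/3·R3.
R4 ← R4 / (66179/911).
R1 ← R1 + 3601/911·R4.
R2 ← R2 − 3578/911·R4.
R3 ← R3 + 1181/911·R4.
R5 ← R5 + 132358/911·R4.
Row 5 reduces to 0 = 1, a contradiction. The system is inconsistent.

no solution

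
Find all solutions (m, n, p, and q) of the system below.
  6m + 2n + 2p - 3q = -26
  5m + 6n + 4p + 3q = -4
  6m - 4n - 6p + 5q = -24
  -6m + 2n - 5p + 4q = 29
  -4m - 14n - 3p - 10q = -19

no solution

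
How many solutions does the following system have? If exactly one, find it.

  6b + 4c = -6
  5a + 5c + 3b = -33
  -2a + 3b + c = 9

a = -6, b = -1, c = 0

Row-reduce the augmented matrix:
Swap R1 and R2.
R1 ← R1 / (5).
R3 ← R3 + 2·R1.
R2 ← R2 / (6).
R1 ← R1 − 3/5·R2.
R3 ← R3 − 21/5·R2.
R3 ← R3 / (1/5).
R1 ← R1 − 3/5·R3.
R2 ← R2 − 2/3·R3.
Reading off the reduced rows gives a = -6, b = -1, c = 0.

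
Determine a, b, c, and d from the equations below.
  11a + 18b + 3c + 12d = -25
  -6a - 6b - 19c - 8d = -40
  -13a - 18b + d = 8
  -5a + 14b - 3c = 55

Row-reduce the augmented matrix:
R1 ← R1 / (11).
R2 ← R2 + 6·R1.
R3 ← R3 + 13·R1.
R4 ← R4 + 5·R1.
R2 ← R2 / (42/11).
R1 ← R1 − 18/11·R2.
R3 ← R3 − 36/11·R2.
R4 ← R4 − 244/11·R2.
R3 ← R3 / (129/7).
R1 ← R1 − 54/7·R3.
R2 ← R2 + 191/42·R3.
R4 ← R4 − 2084/21·R3.
R4 ← R4 / (-28856/387).
R1 ← R1 + 222/43·R4.
R2 ← R2 − 2843/774·R4.
R3 ← R3 − 115/129·R4.
Reading off the reduced rows gives a = -5, b = 3, c = 4, d = -3.

a = -5, b = 3, c = 4, d = -3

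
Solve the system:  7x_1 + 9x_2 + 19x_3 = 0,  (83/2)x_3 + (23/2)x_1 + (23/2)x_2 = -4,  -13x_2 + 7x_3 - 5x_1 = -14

no solution

Row-reduce:
R1 ← R1 / (7).
R2 ← R2 − 23/2·R1.
R3 ← R3 + 5·R1.
R2 ← R2 / (-23/7).
R1 ← R1 − 9/7·R2.
R3 ← R3 + 46/7·R2.
Row 3 reduces to 0 = -6, a contradiction. The system is inconsistent.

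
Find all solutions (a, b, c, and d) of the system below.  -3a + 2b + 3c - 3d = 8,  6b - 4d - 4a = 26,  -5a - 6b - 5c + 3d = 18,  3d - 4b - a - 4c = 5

Row-reduce:
R1 ← R1 / (-3).
R2 ← R2 + 4·R1.
R3 ← R3 + 5·R1.
R4 ← R4 + 1·R1.
R2 ← R2 / (10/3).
R1 ← R1 + 2/3·R2.
R3 ← R3 + 28/3·R2.
R4 ← R4 + 14/3·R2.
R3 ← R3 / (-106/5).
R1 ← R1 + 9/5·R3.
R2 ← R2 + 6/5·R3.
R4 ← R4 + 53/5·R3.
Rank is 3 with 4 unknowns, leaving d free.

infinitely many solutions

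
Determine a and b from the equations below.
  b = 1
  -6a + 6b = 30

a = -4, b = 1

Row-reduce the augmented matrix:
Swap R1 and R2.
R1 ← R1 / (-6).
R1 ← R1 + 1·R2.
Reading off the reduced rows gives a = -4, b = 1.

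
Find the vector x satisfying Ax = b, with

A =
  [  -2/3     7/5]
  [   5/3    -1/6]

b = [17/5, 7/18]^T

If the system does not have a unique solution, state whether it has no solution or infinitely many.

x_1 = 1/2, x_2 = 8/3

Row-reduce the augmented matrix:
R1 ← R1 / (-2/3).
R2 ← R2 − 5/3·R1.
R2 ← R2 / (10/3).
R1 ← R1 + 21/10·R2.
Reading off the reduced rows gives x_1 = 1/2, x_2 = 8/3.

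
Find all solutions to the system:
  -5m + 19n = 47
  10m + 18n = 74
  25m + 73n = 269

Row-reduce the augmented matrix:
R1 ← R1 / (-5).
R2 ← R2 − 10·R1.
R3 ← R3 − 25·R1.
R2 ← R2 / (56).
R1 ← R1 + 19/5·R2.
R3 ← R3 − 168·R2.
R3 reduces to 0 = 0, so the extra equation is consistent.
Reading off the reduced rows gives m = 2, n = 3.

m = 2, n = 3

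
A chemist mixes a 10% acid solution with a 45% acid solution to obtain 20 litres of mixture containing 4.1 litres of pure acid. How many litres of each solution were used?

Let a = litres of solution A, b = litres of solution B.
  a + b = 20
  (1/10)a + (9/20)b = 41/10
Row-reduce the augmented matrix:
R2 ← R2 − 1/10·R1.
R2 ← R2 / (7/20).
R1 ← R1 − 1·R2.
Reading off the reduced rows gives a = 14, b = 6.

litres of solution A: 14, litres of solution B: 6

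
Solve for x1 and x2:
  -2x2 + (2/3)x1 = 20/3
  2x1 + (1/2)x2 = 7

x1 = 4, x2 = -2

Row-reduce the augmented matrix:
R1 ← R1 / (2/3).
R2 ← R2 − 2·R1.
R2 ← R2 / (13/2).
R1 ← R1 + 3·R2.
Reading off the reduced rows gives x1 = 4, x2 = -2.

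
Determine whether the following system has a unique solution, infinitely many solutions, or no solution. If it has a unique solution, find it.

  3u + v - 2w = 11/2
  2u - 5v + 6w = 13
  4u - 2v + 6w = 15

Row-reduce the augmented matrix:
R1 ← R1 / (3).
R2 ← R2 − 2·R1.
R3 ← R3 − 4·R1.
R2 ← R2 / (-17/3).
R1 ← R1 − 1/3·R2.
R3 ← R3 + 10/3·R2.
R3 ← R3 / (74/17).
R1 ← R1 + 4/17·R3.
R2 ← R2 + 22/17·R3.
Reading off the reduced rows gives u = 5/2, v = -1, w = 1/2.

u = 5/2, v = -1, w = 1/2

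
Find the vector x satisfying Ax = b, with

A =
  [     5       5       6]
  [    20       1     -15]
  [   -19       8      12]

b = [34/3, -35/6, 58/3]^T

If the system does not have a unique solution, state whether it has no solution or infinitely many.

x_1 = 0, x_2 = 5/3, x_3 = 1/2

Row-reduce the augmented matrix:
R1 ← R1 / (5).
R2 ← R2 − 20·R1.
R3 ← R3 + 19·R1.
R2 ← R2 / (-19).
R1 ← R1 − 1·R2.
R3 ← R3 − 27·R2.
R3 ← R3 / (-1959/95).
R1 ← R1 + 81/95·R3.
R2 ← R2 − 39/19·R3.
Reading off the reduced rows gives x_1 = 0, x_2 = 5/3, x_3 = 1/2.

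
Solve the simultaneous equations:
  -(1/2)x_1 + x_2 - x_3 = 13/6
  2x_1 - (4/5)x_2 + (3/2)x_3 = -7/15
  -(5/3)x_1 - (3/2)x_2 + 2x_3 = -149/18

x_1 = 5/3, x_2 = 1, x_3 = -2

Row-reduce the augmented matrix:
R1 ← R1 / (-1/2).
R2 ← R2 − 2·R1.
R3 ← R3 + 5/3·R1.
R2 ← R2 / (16/5).
R1 ← R1 + 2·R2.
R3 ← R3 + 29/6·R2.
R3 ← R3 / (299/192).
R1 ← R1 − 7/16·R3.
R2 ← R2 + 25/32·R3.
Reading off the reduced rows gives x_1 = 5/3, x_2 = 1, x_3 = -2.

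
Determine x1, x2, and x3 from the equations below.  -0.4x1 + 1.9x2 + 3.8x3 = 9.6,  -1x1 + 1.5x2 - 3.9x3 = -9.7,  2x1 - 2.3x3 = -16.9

x1 = -5, x2 = -2, x3 = 3

Row-reduce the augmented matrix:
R1 ← R1 / (-2/5).
R2 ← R2 + 1·R1.
R3 ← R3 − 2·R1.
R2 ← R2 / (-13/4).
R1 ← R1 + 19/4·R2.
R3 ← R3 − 19/2·R2.
R3 ← R3 / (-2921/130).
R1 ← R1 − 1311/130·R3.
R2 ← R2 − 268/65·R3.
Reading off the reduced rows gives x1 = -5, x2 = -2, x3 = 3.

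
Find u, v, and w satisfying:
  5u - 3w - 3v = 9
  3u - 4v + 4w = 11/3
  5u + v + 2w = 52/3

Row-reduce the augmented matrix:
R1 ← R1 / (5).
R2 ← R2 − 3·R1.
R3 ← R3 − 5·R1.
R2 ← R2 / (-11/5).
R1 ← R1 + 3/5·R2.
R3 ← R3 − 4·R2.
R3 ← R3 / (171/11).
R1 ← R1 + 24/11·R3.
R2 ← R2 + 29/11·R3.
Reading off the reduced rows gives u = 3, v = 5/3, w = 1/3.

u = 3, v = 5/3, w = 1/3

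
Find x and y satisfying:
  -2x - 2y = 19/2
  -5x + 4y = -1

Row-reduce the augmented matrix:
R1 ← R1 / (-2).
R2 ← R2 + 5·R1.
R2 ← R2 / (9).
R1 ← R1 − 1·R2.
Reading off the reduced rows gives x = -2, y = -11/4.

x = -2, y = -11/4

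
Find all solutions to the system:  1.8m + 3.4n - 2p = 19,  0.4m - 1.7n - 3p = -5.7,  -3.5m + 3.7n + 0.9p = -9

Row-reduce the augmented matrix:
R1 ← R1 / (9/5).
R2 ← R2 − 2/5·R1.
R3 ← R3 + 7/2·R1.
R2 ← R2 / (-221/90).
R1 ← R1 − 17/9·R2.
R3 ← R3 − 464/45·R2.
R3 ← R3 / (-30321/2210).
R1 ← R1 + 40/13·R3.
R2 ← R2 − 230/221·R3.
Reading off the reduced rows gives m = 6, n = 3, p = 1.

m = 6, n = 3, p = 1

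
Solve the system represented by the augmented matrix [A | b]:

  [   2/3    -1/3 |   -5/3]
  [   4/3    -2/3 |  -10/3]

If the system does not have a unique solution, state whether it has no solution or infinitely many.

infinitely many solutions

Row-reduce:
R1 ← R1 / (2/3).
R2 ← R2 − 4/3·R1.
Rank is 1 with 2 unknowns, leaving x_2 free.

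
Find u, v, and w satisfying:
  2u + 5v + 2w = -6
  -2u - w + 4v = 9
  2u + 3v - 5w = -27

Row-reduce the augmented matrix:
R1 ← R1 / (2).
R2 ← R2 + 2·R1.
R3 ← R3 − 2·R1.
R2 ← R2 / (9).
R1 ← R1 − 5/2·R2.
R3 ← R3 + 2·R2.
R3 ← R3 / (-61/9).
R1 ← R1 − 13/18·R3.
R2 ← R2 − 1/9·R3.
Reading off the reduced rows gives u = -6, v = 0, w = 3.

u = -6, v = 0, w = 3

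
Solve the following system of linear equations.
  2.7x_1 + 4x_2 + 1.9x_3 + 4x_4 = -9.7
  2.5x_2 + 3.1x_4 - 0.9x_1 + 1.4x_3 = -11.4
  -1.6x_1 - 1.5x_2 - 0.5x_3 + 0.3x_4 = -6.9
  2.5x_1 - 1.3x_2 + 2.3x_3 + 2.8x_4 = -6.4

Row-reduce the augmented matrix:
R1 ← R1 / (27/10).
R2 ← R2 + 9/10·R1.
R3 ← R3 + 8/5·R1.
R4 ← R4 − 5/2·R1.
R2 ← R2 / (23/6).
R1 ← R1 − 40/27·R2.
R3 ← R3 − 47/54·R2.
R4 ← R4 + 1351/270·R2.
R3 ← R3 / (34/207).
R1 ← R1 + 17/207·R3.
R2 ← R2 − 61/115·R3.
R4 ← R4 − 33067/10350·R3.
R4 ← R4 / (-58393/2125).
R1 ← R1 − 3/5·R4.
R2 ← R2 + 1792/425·R4.
R3 ← R3 − 861/85·R4.
Reading off the reduced rows gives x_1 = 1, x_2 = 1, x_3 = 4, x_4 = -6.

x_1 = 1, x_2 = 1, x_3 = 4, x_4 = -6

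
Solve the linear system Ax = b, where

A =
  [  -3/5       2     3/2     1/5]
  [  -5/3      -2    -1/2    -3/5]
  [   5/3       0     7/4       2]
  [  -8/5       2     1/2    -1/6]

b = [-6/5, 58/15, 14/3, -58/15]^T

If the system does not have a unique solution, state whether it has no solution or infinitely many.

x_1 = 0, x_2 = -13/5, x_3 = 8/3, x_4 = 0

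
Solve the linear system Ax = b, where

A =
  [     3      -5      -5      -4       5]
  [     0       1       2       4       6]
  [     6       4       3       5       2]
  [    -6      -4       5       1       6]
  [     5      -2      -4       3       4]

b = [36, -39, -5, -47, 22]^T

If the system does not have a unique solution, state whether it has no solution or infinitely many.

x_1 = 6, x_2 = -5, x_3 = -1, x_4 = -2, x_5 = -4

Row-reduce the augmented matrix:
R1 ← R1 / (3).
R3 ← R3 − 6·R1.
R4 ← R4 + 6·R1.
R5 ← R5 − 5·R1.
R1 ← R1 + 5/3·R2.
R3 ← R3 − 14·R2.
R4 ← R4 + 14·R2.
R5 ← R5 − 19/3·R2.
R3 ← R3 / (-15).
R1 ← R1 − 5/3·R3.
R2 ← R2 − 2·R3.
R4 ← R4 − 23·R3.
R5 ← R5 + 25/3·R3.
R4 ← R4 / (-254/15).
R1 ← R1 − 5/9·R4.
R2 ← R2 + 26/15·R4.
R3 ← R3 − 43/15·R4.
R5 ← R5 − 74/9·R4.
R5 ← R5 / (-4253/381).
R1 ← R1 − 37/381·R5.
R2 ← R2 + 262/127·R5.
R3 ← R3 + 104/127·R5.
R4 ← R4 − 308/127·R5.
Reading off the reduced rows gives x_1 = 6, x_2 = -5, x_3 = -1, x_4 = -2, x_5 = -4.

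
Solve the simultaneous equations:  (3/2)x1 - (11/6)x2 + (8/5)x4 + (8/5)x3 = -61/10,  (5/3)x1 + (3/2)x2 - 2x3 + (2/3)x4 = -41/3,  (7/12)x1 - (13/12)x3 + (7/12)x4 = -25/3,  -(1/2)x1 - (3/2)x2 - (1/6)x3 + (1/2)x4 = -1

no solution

Row-reduce:
R1 ← R1 / (3/2).
R2 ← R2 − 5/3·R1.
R3 ← R3 − 7/12·R1.
R4 ← R4 + 1/2·R1.
R2 ← R2 / (191/54).
R1 ← R1 + 11/9·R2.
R3 ← R3 − 77/108·R2.
R4 ← R4 + 19/9·R2.
R3 ← R3 / (-10819/11460).
R1 ← R1 + 228/955·R3.
R2 ← R2 + 204/191·R3.
R4 ← R4 + 10819/5730·R3.
Row 4 reduces to 0 = 2, a contradiction. The system is inconsistent.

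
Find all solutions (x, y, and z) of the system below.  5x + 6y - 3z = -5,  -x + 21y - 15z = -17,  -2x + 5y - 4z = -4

infinitely many solutions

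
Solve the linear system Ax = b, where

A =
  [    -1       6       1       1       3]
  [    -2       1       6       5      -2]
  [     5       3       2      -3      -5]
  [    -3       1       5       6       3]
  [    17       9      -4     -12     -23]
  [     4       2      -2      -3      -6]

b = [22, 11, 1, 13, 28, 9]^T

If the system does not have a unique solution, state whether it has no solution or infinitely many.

x_1 = 1, x_2 = 4, x_3 = -3, x_4 = 5, x_5 = -1

Row-reduce the augmented matrix:
R1 ← R1 / (-1).
R2 ← R2 + 2·R1.
R3 ← R3 − 5·R1.
R4 ← R4 + 3·R1.
R5 ← R5 − 17·R1.
R6 ← R6 − 4·R1.
R2 ← R2 / (-11).
R1 ← R1 + 6·R2.
R3 ← R3 − 33·R2.
R4 ← R4 + 17·R2.
R5 ← R5 − 111·R2.
R6 ← R6 − 26·R2.
R3 ← R3 / (19).
R1 ← R1 + 35/11·R3.
R2 ← R2 + 4/11·R3.
R4 ← R4 + 46/11·R3.
R5 ← R5 − 587/11·R3.
R6 ← R6 − 126/11·R3.
R4 ← R4 / (164/209).
R1 ← R1 + 166/209·R4.
R2 ← R2 + 13/209·R4.
R3 ← R3 − 11/19·R4.
R5 ← R5 − 915/209·R4.
R6 ← R6 − 305/209·R4.
R5 ← R5 / (-2601/82).
R1 ← R1 − 96/41·R5.
R2 ← R2 − 59/82·R5.
R3 ← R3 + 259/82·R5.
R4 ← R4 − 343/82·R5.
R6 ← R6 + 867/82·R5.
R6 reduces to 0 = 0, so the extra equation is consistent.
Reading off the reduced rows gives x_1 = 1, x_2 = 4, x_3 = -3, x_4 = 5, x_5 = -1.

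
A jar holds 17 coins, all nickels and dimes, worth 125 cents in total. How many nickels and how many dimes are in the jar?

nickels: 9, dimes: 8

Let n = nickels, d = dimes.
  n + d = 17
  5n + 10d = 125
Row-reduce the augmented matrix:
R2 ← R2 − 5·R1.
R2 ← R2 / (5).
R1 ← R1 − 1·R2.
Reading off the reduced rows gives n = 9, d = 8.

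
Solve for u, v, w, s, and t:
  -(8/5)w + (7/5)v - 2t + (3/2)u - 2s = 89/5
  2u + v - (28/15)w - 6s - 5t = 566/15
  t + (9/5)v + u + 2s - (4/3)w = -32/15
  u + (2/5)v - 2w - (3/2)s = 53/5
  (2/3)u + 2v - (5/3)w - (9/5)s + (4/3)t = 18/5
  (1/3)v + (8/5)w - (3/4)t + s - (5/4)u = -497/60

u = 4, v = -1, w = -2, s = -2, t = -3

Row-reduce the augmented matrix:
R1 ← R1 / (3/2).
R2 ← R2 − 2·R1.
R3 ← R3 − 1·R1.
R4 ← R4 − 1·R1.
R5 ← R5 − 2/3·R1.
R6 ← R6 + 5/4·R1.
R2 ← R2 / (-13/15).
R1 ← R1 − 14/15·R2.
R3 ← R3 − 13/15·R2.
R4 ← R4 + 8/15·R2.
R5 ← R5 − 62/45·R2.
R6 ← R6 − 3/2·R2.
Swap R3 and R4.
R3 ← R3 / (-214/195).
R1 ← R1 + 152/195·R3.
R2 ← R2 + 4/13·R3.
R5 ← R5 + 311/585·R3.
R6 ← R6 − 142/195·R3.
Swap R4 and R5.
R4 ← R4 / (-45731/6420).
R1 ← R1 + 670/107·R4.
R2 ← R2 − 355/107·R4.
R3 ← R3 + 735/428·R4.
R6 ← R6 + 3329/642·R4.
Swap R5 and R6.
R5 ← R5 / (-1404017/548772).
R1 ← R1 + 152126/45731·R5.
R2 ← R2 − 27365/45731·R5.
R3 ← R3 + 12030/6533·R5.
R4 ← R4 − 18160/45731·R5.
R6 reduces to 0 = 0, so the extra equation is consistent.
Reading off the reduced rows gives u = 4, v = -1, w = -2, s = -2, t = -3.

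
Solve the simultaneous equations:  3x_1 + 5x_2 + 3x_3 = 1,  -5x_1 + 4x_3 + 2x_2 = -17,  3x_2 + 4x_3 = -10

x_1 = 1, x_2 = 2, x_3 = -4

Row-reduce the augmented matrix:
R1 ← R1 / (3).
R2 ← R2 + 5·R1.
R2 ← R2 / (31/3).
R1 ← R1 − 5/3·R2.
R3 ← R3 − 3·R2.
R3 ← R3 / (43/31).
R1 ← R1 + 14/31·R3.
R2 ← R2 − 27/31·R3.
Reading off the reduced rows gives x_1 = 1, x_2 = 2, x_3 = -4.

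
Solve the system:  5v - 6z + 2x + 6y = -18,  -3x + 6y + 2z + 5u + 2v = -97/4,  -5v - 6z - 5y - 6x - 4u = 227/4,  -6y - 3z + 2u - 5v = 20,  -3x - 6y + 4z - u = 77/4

x = -3, y = -9/4, z = -3/2, u = -11/4, v = -3/2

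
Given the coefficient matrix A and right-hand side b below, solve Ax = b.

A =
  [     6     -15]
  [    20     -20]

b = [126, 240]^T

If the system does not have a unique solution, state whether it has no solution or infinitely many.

x_1 = 6, x_2 = -6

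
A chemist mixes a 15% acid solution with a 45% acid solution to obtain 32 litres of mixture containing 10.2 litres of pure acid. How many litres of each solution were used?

litres of solution A: 14, litres of solution B: 18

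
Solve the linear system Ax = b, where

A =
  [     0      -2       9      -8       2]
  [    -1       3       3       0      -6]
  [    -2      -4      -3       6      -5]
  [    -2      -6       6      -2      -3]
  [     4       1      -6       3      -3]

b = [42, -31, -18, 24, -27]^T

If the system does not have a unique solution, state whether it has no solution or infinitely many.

infinitely many solutions

Row-reduce:
Swap R1 and R2.
R1 ← R1 / (-1).
R3 ← R3 + 2·R1.
R4 ← R4 + 2·R1.
R5 ← R5 − 4·R1.
R2 ← R2 / (-2).
R1 ← R1 + 3·R2.
R3 ← R3 + 10·R2.
R4 ← R4 + 12·R2.
R5 ← R5 − 13·R2.
R3 ← R3 / (-54).
R1 ← R1 + 33/2·R3.
R2 ← R2 + 9/2·R3.
R4 ← R4 + 54·R3.
R5 ← R5 − 129/2·R3.
Swap R4 and R5.
R4 ← R4 / (107/18).
R1 ← R1 + 37/18·R4.
R2 ← R2 − 1/6·R4.
R3 ← R3 + 23/27·R4.
Rank is 4 with 5 unknowns, leaving x_5 free.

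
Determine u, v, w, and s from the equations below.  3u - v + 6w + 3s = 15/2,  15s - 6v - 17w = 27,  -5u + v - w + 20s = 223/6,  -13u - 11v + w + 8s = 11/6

Row-reduce the augmented matrix:
R1 ← R1 / (3).
R3 ← R3 + 5·R1.
R4 ← R4 + 13·R1.
R2 ← R2 / (-6).
R1 ← R1 + 1/3·R2.
R3 ← R3 + 2/3·R2.
R4 ← R4 + 46/3·R2.
R3 ← R3 / (98/9).
R1 ← R1 − 53/18·R3.
R2 ← R2 − 17/6·R3.
R4 ← R4 − 634/9·R3.
R4 ← R4 / (-1178/7).
R1 ← R1 + 43/7·R4.
R2 ← R2 + 60/7·R4.
R3 ← R3 − 15/7·R4.
Reading off the reduced rows gives u = 2/3, v = 1/2, w = 0, s = 2.

u = 2/3, v = 1/2, w = 0, s = 2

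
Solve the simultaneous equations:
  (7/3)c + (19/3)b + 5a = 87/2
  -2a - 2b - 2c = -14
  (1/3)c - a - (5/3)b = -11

Row-reduce:
R1 ← R1 / (5).
R2 ← R2 + 2·R1.
R3 ← R3 + 1·R1.
R2 ← R2 / (8/15).
R1 ← R1 − 19/15·R2.
R3 ← R3 + 2/5·R2.
Row 3 reduces to 0 = 1/4, a contradiction. The system is inconsistent.

no solution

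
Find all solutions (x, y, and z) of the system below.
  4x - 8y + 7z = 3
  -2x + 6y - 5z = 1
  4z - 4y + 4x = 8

Row-reduce:
R1 ← R1 / (4).
R2 ← R2 + 2·R1.
R3 ← R3 − 4·R1.
R2 ← R2 / (2).
R1 ← R1 + 2·R2.
R3 ← R3 − 4·R2.
Rank is 2 with 3 unknowns, leaving z free.

infinitely many solutions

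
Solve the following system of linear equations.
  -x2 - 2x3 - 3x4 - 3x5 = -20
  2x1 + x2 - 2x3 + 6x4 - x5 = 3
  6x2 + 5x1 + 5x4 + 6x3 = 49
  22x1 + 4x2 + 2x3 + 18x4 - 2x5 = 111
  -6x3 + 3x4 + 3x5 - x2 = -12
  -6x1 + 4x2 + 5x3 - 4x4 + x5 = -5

no solution

Row-reduce:
Swap R1 and R2.
R1 ← R1 / (2).
R3 ← R3 − 5·R1.
R4 ← R4 − 22·R1.
R6 ← R6 + 6·R1.
R2 ← R2 / (-1).
R1 ← R1 − 1/2·R2.
R3 ← R3 − 7/2·R2.
R4 ← R4 + 7·R2.
R5 ← R5 + 1·R2.
R6 ← R6 − 7·R2.
R3 ← R3 / (4).
R1 ← R1 + 2·R3.
R2 ← R2 − 2·R3.
R4 ← R4 − 38·R3.
R5 ← R5 + 4·R3.
R6 ← R6 + 15·R3.
R4 ← R4 / (671/4).
R1 ← R1 + 35/4·R4.
R2 ← R2 − 53/4·R4.
R3 ← R3 + 41/8·R4.
R5 ← R5 + 29/2·R4.
R6 ← R6 + 671/8·R4.
R5 ← R5 / (4806/671).
R1 ← R1 + 316/671·R5.
R2 ← R2 + 921/671·R5.
R3 ← R3 − 831/671·R5.
R4 ← R4 − 424/671·R5.
Row 6 reduces to 0 = 3/2, a contradiction. The system is inconsistent.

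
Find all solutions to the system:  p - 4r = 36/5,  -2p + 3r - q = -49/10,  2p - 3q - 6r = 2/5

p = -14/5, q = 3, r = -5/2

Row-reduce the augmented matrix:
R2 ← R2 + 2·R1.
R3 ← R3 − 2·R1.
R2 ← R2 / (-1).
R3 ← R3 + 3·R2.
R3 ← R3 / (17).
R1 ← R1 + 4·R3.
R2 ← R2 − 5·R3.
Reading off the reduced rows gives p = -14/5, q = 3, r = -5/2.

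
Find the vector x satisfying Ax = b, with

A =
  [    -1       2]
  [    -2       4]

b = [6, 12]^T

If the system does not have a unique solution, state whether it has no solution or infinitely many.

Row-reduce:
R1 ← R1 / (-1).
R2 ← R2 + 2·R1.
Rank is 1 with 2 unknowns, leaving x_2 free.

infinitely many solutions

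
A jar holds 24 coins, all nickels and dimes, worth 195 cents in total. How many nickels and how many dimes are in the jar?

Let n = nickels, d = dimes.
  n + d = 24
  5n + 10d = 195
From equation 1: n = 24 − d.
Substitute into equation 2 and solve: d = 15.
Then n = 9.

nickels: 9, dimes: 15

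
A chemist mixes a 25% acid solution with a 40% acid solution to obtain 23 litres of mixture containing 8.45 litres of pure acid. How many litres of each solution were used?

litres of solution A: 5, litres of solution B: 18

Let a = litres of solution A, b = litres of solution B.
  a + b = 23
  (1/4)a + (2/5)b = 169/20
Row-reduce the augmented matrix:
R2 ← R2 − 1/4·R1.
R2 ← R2 / (3/20).
R1 ← R1 − 1·R2.
Reading off the reduced rows gives a = 5, b = 18.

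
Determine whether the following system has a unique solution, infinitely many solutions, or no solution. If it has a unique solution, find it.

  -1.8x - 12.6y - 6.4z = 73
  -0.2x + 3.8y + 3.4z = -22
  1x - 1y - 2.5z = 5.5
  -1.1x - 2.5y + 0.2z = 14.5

x = -2, y = -5, z = -1

Row-reduce the augmented matrix:
R1 ← R1 / (-9/5).
R2 ← R2 + 1/5·R1.
R3 ← R3 − 1·R1.
R4 ← R4 + 11/10·R1.
R2 ← R2 / (26/5).
R1 ← R1 − 7·R2.
R3 ← R3 + 8·R2.
R4 ← R4 − 26/5·R2.
R3 ← R3 / (7/26).
R1 ← R1 + 463/234·R3.
R2 ← R2 − 185/234·R3.
R4 reduces to 0 = 0, so the extra equation is consistent.
Reading off the reduced rows gives x = -2, y = -5, z = -1.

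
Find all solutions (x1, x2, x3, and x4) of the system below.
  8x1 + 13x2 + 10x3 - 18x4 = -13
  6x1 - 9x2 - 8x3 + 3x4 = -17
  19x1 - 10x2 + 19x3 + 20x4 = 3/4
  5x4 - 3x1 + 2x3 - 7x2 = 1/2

Row-reduce the augmented matrix:
R1 ← R1 / (8).
R2 ← R2 − 6·R1.
R3 ← R3 − 19·R1.
R4 ← R4 + 3·R1.
R2 ← R2 / (-75/4).
R1 ← R1 − 13/8·R2.
R3 ← R3 + 327/8·R2.
R4 ← R4 + 17/8·R2.
R3 ← R3 / (726/25).
R1 ← R1 + 7/75·R3.
R2 ← R2 − 62/75·R3.
R4 ← R4 − 563/75·R3.
R4 ← R4 / (-45923/4356).
R1 ← R1 + 3197/4356·R4.
R2 ← R2 + 3577/2178·R4.
R3 ← R3 − 1339/1452·R4.
Reading off the reduced rows gives x1 = -1, x2 = 3/2, x3 = 1/4, x4 = 3/2.

x1 = -1, x2 = 3/2, x3 = 1/4, x4 = 3/2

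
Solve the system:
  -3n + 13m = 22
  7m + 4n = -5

m = 1, n = -3

Row-reduce the augmented matrix:
R1 ← R1 / (13).
R2 ← R2 − 7·R1.
R2 ← R2 / (73/13).
R1 ← R1 + 3/13·R2.
Reading off the reduced rows gives m = 1, n = -3.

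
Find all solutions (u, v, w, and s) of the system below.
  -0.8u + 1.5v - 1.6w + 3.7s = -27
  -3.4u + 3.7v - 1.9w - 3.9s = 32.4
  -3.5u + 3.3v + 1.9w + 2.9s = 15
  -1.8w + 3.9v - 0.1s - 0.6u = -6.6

u = -6, v = 0, w = 6, s = -6

Row-reduce the augmented matrix:
R1 ← R1 / (-4/5).
R2 ← R2 + 17/5·R1.
R3 ← R3 + 7/2·R1.
R4 ← R4 + 3/5·R1.
R2 ← R2 / (-107/40).
R1 ← R1 + 15/8·R2.
R3 ← R3 + 261/80·R2.
R4 ← R4 − 111/40·R2.
R3 ← R3 / (6257/2140).
R1 ← R1 + 307/214·R3.
R2 ← R2 + 196/107·R3.
R4 ← R4 − 4797/1070·R3.
R4 ← R4 / (-1237633/31285).
R1 ← R1 − 89820/6257·R4.
R2 ← R2 − 87643/6257·R4.
R3 ← R3 − 22786/6257·R4.
Reading off the reduced rows gives u = -6, v = 0, w = 6, s = -6.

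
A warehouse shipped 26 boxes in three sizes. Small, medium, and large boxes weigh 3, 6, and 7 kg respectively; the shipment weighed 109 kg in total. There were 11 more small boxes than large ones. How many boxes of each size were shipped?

small boxes: 18, medium boxes: 1, large boxes: 7

Let s = small boxes, m = medium boxes, l = large boxes.
  m + l + s = 26
  3s + 6m + 7l = 109
  s - l = 11
Row-reduce the augmented matrix:
R2 ← R2 − 3·R1.
R3 ← R3 − 1·R1.
R2 ← R2 / (3).
R1 ← R1 − 1·R2.
R3 ← R3 + 1·R2.
R3 ← R3 / (-2/3).
R1 ← R1 + 1/3·R3.
R2 ← R2 − 4/3·R3.
Reading off the reduced rows gives s = 18, m = 1, l = 7.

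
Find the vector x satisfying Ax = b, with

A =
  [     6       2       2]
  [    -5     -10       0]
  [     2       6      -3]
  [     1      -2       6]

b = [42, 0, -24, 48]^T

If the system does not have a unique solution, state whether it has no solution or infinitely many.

x_1 = 6, x_2 = -3, x_3 = 6

Row-reduce the augmented matrix:
R1 ← R1 / (6).
R2 ← R2 + 5·R1.
R3 ← R3 − 2·R1.
R4 ← R4 − 1·R1.
R2 ← R2 / (-25/3).
R1 ← R1 − 1/3·R2.
R3 ← R3 − 16/3·R2.
R4 ← R4 + 7/3·R2.
R3 ← R3 / (-13/5).
R1 ← R1 − 2/5·R3.
R2 ← R2 + 1/5·R3.
R4 ← R4 − 26/5·R3.
R4 reduces to 0 = 0, so the extra equation is consistent.
Reading off the reduced rows gives x_1 = 6, x_2 = -3, x_3 = 6.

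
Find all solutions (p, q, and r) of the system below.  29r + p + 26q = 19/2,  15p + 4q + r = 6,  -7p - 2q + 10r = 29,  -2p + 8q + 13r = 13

Row-reduce:
R2 ← R2 − 15·R1.
R3 ← R3 + 7·R1.
R4 ← R4 + 2·R1.
R2 ← R2 / (-386).
R1 ← R1 − 26·R2.
R3 ← R3 − 180·R2.
R4 ← R4 − 60·R2.
R3 ← R3 / (2049/193).
R1 ← R1 + 45/193·R3.
R2 ← R2 − 217/193·R3.
R4 ← R4 − 683/193·R3.
Row 4 reduces to 0 = 1/6, a contradiction. The system is inconsistent.

no solution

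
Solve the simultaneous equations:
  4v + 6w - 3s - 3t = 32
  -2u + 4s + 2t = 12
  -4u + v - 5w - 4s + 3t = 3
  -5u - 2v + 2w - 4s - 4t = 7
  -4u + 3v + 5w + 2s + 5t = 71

Row-reduce the augmented matrix:
Swap R1 and R2.
R1 ← R1 / (-2).
R3 ← R3 + 4·R1.
R4 ← R4 + 5·R1.
R5 ← R5 + 4·R1.
R2 ← R2 / (4).
R3 ← R3 − 1·R2.
R4 ← R4 + 2·R2.
R5 ← R5 − 3·R2.
R3 ← R3 / (-13/2).
R2 ← R2 − 3/2·R3.
R4 ← R4 − 5·R3.
R5 ← R5 − 1/2·R3.
R4 ← R4 / (-314/13).
R1 ← R1 + 2·R4.
R2 ← R2 + 87/26·R4.
R3 ← R3 − 45/26·R4.
R5 ← R5 + 60/13·R4.
R5 ← R5 / (828/157).
R1 ← R1 + 18/157·R5.
R2 ← R2 − 423/628·R5.
R3 ← R3 + 457/628·R5.
R4 ← R4 − 139/314·R5.
Reading off the reduced rows gives u = -3, v = 2, w = 6, s = -1, t = 5.

u = -3, v = 2, w = 6, s = -1, t = 5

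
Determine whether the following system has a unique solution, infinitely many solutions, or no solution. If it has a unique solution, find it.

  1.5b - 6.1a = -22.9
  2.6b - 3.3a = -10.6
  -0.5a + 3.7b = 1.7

Row-reduce the augmented matrix:
R1 ← R1 / (-61/10).
R2 ← R2 + 33/10·R1.
R3 ← R3 + 1/2·R1.
R2 ← R2 / (1091/610).
R1 ← R1 + 15/61·R2.
R3 ← R3 − 1091/305·R2.
R3 reduces to 0 = 0, so the extra equation is consistent.
Reading off the reduced rows gives a = 4, b = 1.

a = 4, b = 1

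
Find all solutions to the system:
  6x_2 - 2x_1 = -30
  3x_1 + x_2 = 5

From equation 2: x_2 = 5 − 3·x_1.
Substitute into equation 1 and solve: x_1 = 3.
Then x_2 = -4.

x_1 = 3, x_2 = -4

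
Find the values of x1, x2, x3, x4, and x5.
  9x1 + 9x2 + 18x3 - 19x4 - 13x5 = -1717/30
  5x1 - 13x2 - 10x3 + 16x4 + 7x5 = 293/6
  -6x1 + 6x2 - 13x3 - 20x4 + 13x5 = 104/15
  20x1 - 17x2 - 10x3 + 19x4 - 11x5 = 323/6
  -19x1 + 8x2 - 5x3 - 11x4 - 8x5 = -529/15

Row-reduce the augmented matrix:
R1 ← R1 / (9).
R2 ← R2 − 5·R1.
R3 ← R3 + 6·R1.
R4 ← R4 − 20·R1.
R5 ← R5 + 19·R1.
R2 ← R2 / (-18).
R1 ← R1 − 1·R2.
R3 ← R3 − 12·R2.
R4 ← R4 + 37·R2.
R5 ← R5 − 27·R2.
R3 ← R3 / (-43/3).
R1 ← R1 − 8/9·R3.
R2 ← R2 − 10/9·R3.
R4 ← R4 + 80/9·R3.
R5 ← R5 − 3·R3.
R4 ← R4 / (36955/2322).
R1 ← R1 + 3631/2322·R4.
R2 ← R2 + 6119/2322·R4.
R3 ← R3 − 404/387·R4.
R5 ← R5 + 11153/774·R4.
R5 ← R5 / (-56889/1945).
R1 ← R1 + 64824/36955·R5.
R2 ← R2 + 111471/36955·R5.
R3 ← R3 − 12651/36955·R5.
R4 ← R4 + 46238/36955·R5.
Reading off the reduced rows gives x1 = 7/5, x2 = 1/2, x3 = -2, x4 = 4/3, x5 = 1.

x1 = 7/5, x2 = 1/2, x3 = -2, x4 = 4/3, x5 = 1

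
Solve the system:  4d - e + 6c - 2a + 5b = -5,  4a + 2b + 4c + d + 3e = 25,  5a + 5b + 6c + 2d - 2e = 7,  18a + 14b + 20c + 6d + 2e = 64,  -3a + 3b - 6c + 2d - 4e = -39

Row-reduce:
R1 ← R1 / (-2).
R2 ← R2 − 4·R1.
R3 ← R3 − 5·R1.
R4 ← R4 − 18·R1.
R5 ← R5 + 3·R1.
R2 ← R2 / (12).
R1 ← R1 + 5/2·R2.
R3 ← R3 − 35/2·R2.
R4 ← R4 − 59·R2.
R5 ← R5 + 9/2·R2.
R3 ← R3 / (-7/3).
R1 ← R1 − 1/3·R3.
R2 ← R2 − 4/3·R3.
R4 ← R4 + 14/3·R3.
R5 ← R5 + 9·R3.
Swap R4 and R5.
R4 ← R4 / (26/7).
R1 ← R1 + 2/7·R4.
R2 ← R2 − 3/28·R4.
R3 ← R3 − 27/56·R4.
Rank is 4 with 5 unknowns, leaving e free.

infinitely many solutions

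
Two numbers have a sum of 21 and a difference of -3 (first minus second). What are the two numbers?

Let x = first number, y = second number.
  x + y = 21
  x - y = -3
Row-reduce the augmented matrix:
R2 ← R2 − 1·R1.
R2 ← R2 / (-2).
R1 ← R1 − 1·R2.
Reading off the reduced rows gives x = 9, y = 12.

first number: 9, second number: 12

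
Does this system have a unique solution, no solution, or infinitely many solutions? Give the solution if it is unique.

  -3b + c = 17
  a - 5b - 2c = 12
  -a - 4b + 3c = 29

a = 2, b = -4, c = 5

Row-reduce the augmented matrix:
Swap R1 and R2.
R3 ← R3 + 1·R1.
R2 ← R2 / (-3).
R1 ← R1 + 5·R2.
R3 ← R3 + 9·R2.
R3 ← R3 / (-2).
R1 ← R1 + 11/3·R3.
R2 ← R2 + 1/3·R3.
Reading off the reduced rows gives a = 2, b = -4, c = 5.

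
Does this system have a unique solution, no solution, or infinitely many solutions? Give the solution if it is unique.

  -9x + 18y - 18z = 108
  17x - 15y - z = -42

Row-reduce:
R1 ← R1 / (-9).
R2 ← R2 − 17·R1.
R2 ← R2 / (19).
R1 ← R1 + 2·R2.
Rank is 2 with 3 unknowns, leaving z free.

infinitely many solutions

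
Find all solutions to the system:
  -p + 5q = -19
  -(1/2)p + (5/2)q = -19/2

Row-reduce:
R1 ← R1 / (-1).
R2 ← R2 + 1/2·R1.
Rank is 1 with 2 unknowns, leaving q free.

infinitely many solutions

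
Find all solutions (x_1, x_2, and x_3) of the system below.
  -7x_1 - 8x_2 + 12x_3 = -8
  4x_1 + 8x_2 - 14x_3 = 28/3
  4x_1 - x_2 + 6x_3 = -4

x_1 = 0, x_2 = 0, x_3 = -2/3

Row-reduce the augmented matrix:
R1 ← R1 / (-7).
R2 ← R2 − 4·R1.
R3 ← R3 − 4·R1.
R2 ← R2 / (24/7).
R1 ← R1 − 8/7·R2.
R3 ← R3 + 39/7·R2.
R3 ← R3 / (5/4).
R1 ← R1 − 2/3·R3.
R2 ← R2 + 25/12·R3.
Reading off the reduced rows gives x_1 = 0, x_2 = 0, x_3 = -2/3.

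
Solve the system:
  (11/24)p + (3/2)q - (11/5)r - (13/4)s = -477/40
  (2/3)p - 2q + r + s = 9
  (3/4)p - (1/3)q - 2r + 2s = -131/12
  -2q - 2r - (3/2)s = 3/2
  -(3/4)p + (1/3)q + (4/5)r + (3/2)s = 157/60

Row-reduce:
R1 ← R1 / (11/24).
R2 ← R2 − 2/3·R1.
R3 ← R3 − 3/4·R1.
R5 ← R5 + 3/4·R1.
R2 ← R2 / (-46/11).
R1 ← R1 − 36/11·R2.
R3 ← R3 + 92/33·R2.
R4 ← R4 + 2·R2.
R5 ← R5 − 92/33·R2.
R3 ← R3 / (-6/5).
R1 ← R1 + 174/115·R3.
R2 ← R2 + 231/230·R3.
R4 ← R4 + 461/115·R3.
R4 ← R4 / (-4397/276).
R1 ← R1 + 323/46·R4.
R2 ← R2 + 791/184·R4.
R3 ← R3 + 35/12·R4.
Row 5 reduces to 0 = 2/3, a contradiction. The system is inconsistent.

no solution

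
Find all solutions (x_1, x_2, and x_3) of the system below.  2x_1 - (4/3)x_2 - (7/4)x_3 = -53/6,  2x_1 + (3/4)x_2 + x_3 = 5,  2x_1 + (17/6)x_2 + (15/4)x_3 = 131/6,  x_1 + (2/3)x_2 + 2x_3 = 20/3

no solution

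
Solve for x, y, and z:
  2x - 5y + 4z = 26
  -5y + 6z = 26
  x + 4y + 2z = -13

x = 1, y = -4, z = 1

Row-reduce the augmented matrix:
R1 ← R1 / (2).
R3 ← R3 − 1·R1.
R2 ← R2 / (-5).
R1 ← R1 + 5/2·R2.
R3 ← R3 − 13/2·R2.
R3 ← R3 / (39/5).
R1 ← R1 + 1·R3.
R2 ← R2 + 6/5·R3.
Reading off the reduced rows gives x = 1, y = -4, z = 1.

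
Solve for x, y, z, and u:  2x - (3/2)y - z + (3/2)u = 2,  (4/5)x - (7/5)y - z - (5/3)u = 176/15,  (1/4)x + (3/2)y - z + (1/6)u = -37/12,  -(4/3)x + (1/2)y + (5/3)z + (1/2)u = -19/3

x = 5, y = -1, z = 2, u = -5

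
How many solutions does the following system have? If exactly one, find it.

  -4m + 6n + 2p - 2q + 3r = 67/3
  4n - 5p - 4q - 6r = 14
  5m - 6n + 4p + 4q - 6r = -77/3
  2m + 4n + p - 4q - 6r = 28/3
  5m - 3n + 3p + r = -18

Row-reduce the augmented matrix:
R1 ← R1 / (-4).
R3 ← R3 − 5·R1.
R4 ← R4 − 2·R1.
R5 ← R5 − 5·R1.
R2 ← R2 / (4).
R1 ← R1 + 3/2·R2.
R3 ← R3 − 3/2·R2.
R4 ← R4 − 7·R2.
R5 ← R5 − 9/2·R2.
R3 ← R3 / (67/8).
R1 ← R1 + 19/8·R3.
R2 ← R2 + 5/4·R3.
R4 ← R4 − 43/4·R3.
R5 ← R5 − 89/8·R3.
R4 ← R4 / (-124/67).
R1 ← R1 + 10/67·R4.
R2 ← R2 + 37/67·R4.
R3 ← R3 − 24/67·R4.
R5 ← R5 + 133/67·R4.
R5 ← R5 / (157/31).
R1 ← R1 + 108/31·R5.
R2 ← R2 + 102/31·R5.
R3 ← R3 − 36/31·R5.
R4 ← R4 + 201/62·R5.
Reading off the reduced rows gives m = -7/3, n = 2, p = 0, q = -1, r = -1/3.

m = -7/3, n = 2, p = 0, q = -1, r = -1/3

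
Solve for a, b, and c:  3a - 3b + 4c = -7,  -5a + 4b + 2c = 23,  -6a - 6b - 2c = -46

a = 1, b = 6, c = 2

Row-reduce the augmented matrix:
R1 ← R1 / (3).
R2 ← R2 + 5·R1.
R3 ← R3 + 6·R1.
R2 ← R2 / (-1).
R1 ← R1 + 1·R2.
R3 ← R3 + 12·R2.
R3 ← R3 / (-98).
R1 ← R1 + 22/3·R3.
R2 ← R2 + 26/3·R3.
Reading off the reduced rows gives a = 1, b = 6, c = 2.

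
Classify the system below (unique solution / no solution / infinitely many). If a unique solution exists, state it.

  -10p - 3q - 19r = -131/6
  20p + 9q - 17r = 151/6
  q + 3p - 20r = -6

p = 1/3, q = 3, r = 1/2

Row-reduce the augmented matrix:
R1 ← R1 / (-10).
R2 ← R2 − 20·R1.
R3 ← R3 − 3·R1.
R2 ← R2 / (3).
R1 ← R1 − 3/10·R2.
R3 ← R3 − 1/10·R2.
R3 ← R3 / (-358/15).
R1 ← R1 − 37/5·R3.
R2 ← R2 + 55/3·R3.
Reading off the reduced rows gives p = 1/3, q = 3, r = 1/2.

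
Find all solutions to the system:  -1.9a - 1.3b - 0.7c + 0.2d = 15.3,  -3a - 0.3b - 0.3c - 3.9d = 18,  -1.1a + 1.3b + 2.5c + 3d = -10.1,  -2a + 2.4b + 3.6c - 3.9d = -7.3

a = -4, b = -5, c = -2, d = -1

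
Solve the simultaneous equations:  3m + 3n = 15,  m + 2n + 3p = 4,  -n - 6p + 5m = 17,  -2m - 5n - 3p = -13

no solution

Row-reduce:
R1 ← R1 / (3).
R2 ← R2 − 1·R1.
R3 ← R3 − 5·R1.
R4 ← R4 + 2·R1.
R1 ← R1 − 1·R2.
R3 ← R3 + 6·R2.
R4 ← R4 + 3·R2.
R3 ← R3 / (12).
R1 ← R1 + 3·R3.
R2 ← R2 − 3·R3.
R4 ← R4 − 6·R3.
Row 4 reduces to 0 = 1, a contradiction. The system is inconsistent.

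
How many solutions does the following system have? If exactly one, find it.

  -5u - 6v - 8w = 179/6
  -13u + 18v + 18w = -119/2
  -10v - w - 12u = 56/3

u = -1/2, v = -1, w = -8/3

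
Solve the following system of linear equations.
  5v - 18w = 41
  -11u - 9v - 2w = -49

Row-reduce:
Swap R1 and R2.
R1 ← R1 / (-11).
R2 ← R2 / (5).
R1 ← R1 − 9/11·R2.
Rank is 2 with 3 unknowns, leaving w free.

infinitely many solutions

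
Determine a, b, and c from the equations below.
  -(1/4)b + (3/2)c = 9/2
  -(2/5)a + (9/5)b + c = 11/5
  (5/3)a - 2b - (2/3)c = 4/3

a = 2, b = 0, c = 3

Row-reduce the augmented matrix:
Swap R1 and R2.
R1 ← R1 / (-2/5).
R3 ← R3 − 5/3·R1.
R2 ← R2 / (-1/4).
R1 ← R1 + 9/2·R2.
R3 ← R3 − 11/2·R2.
R3 ← R3 / (73/2).
R1 ← R1 + 59/2·R3.
R2 ← R2 + 6·R3.
Reading off the reduced rows gives a = 2, b = 0, c = 3.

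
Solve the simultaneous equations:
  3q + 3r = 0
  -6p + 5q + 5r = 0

infinitely many solutions

Row-reduce:
Swap R1 and R2.
R1 ← R1 / (-6).
R2 ← R2 / (3).
R1 ← R1 + 5/6·R2.
Rank is 2 with 3 unknowns, leaving r free.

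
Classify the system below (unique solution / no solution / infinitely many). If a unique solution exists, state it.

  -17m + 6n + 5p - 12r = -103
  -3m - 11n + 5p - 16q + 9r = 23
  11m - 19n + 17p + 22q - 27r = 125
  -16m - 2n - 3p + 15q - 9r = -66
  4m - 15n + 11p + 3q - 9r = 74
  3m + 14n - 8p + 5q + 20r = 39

m = 4, n = -2, p = 5, q = 3, r = 4

Row-reduce the augmented matrix:
R1 ← R1 / (-17).
R2 ← R2 + 3·R1.
R3 ← R3 − 11·R1.
R4 ← R4 + 16·R1.
R5 ← R5 − 4·R1.
R6 ← R6 − 3·R1.
R2 ← R2 / (-205/17).
R1 ← R1 + 6/17·R2.
R3 ← R3 + 257/17·R2.
R4 ← R4 + 130/17·R2.
R5 ← R5 + 231/17·R2.
R6 ← R6 − 256/17·R2.
R3 ← R3 / (618/41).
R1 ← R1 + 17/41·R3.
R2 ← R2 + 14/41·R3.
R4 ← R4 + 423/41·R3.
R5 ← R5 − 309/41·R3.
R6 ← R6 + 81/41·R3.
R4 ← R4 / (27776/515).
R1 ← R1 − 837/515·R4.
R2 ← R2 − 1174/515·R4.
R3 ← R3 − 1437/515·R4.
R6 ← R6 + 4876/515·R4.
Swap R5 and R6.
R5 ← R5 / (129823/6944).
R1 ← R1 − 169/896·R5.
R2 ← R2 + 5767/13888·R5.
R3 ← R3 + 35009/27776·R5.
R4 ← R4 + 19617/27776·R5.
R6 reduces to 0 = 0, so the extra equation is consistent.
Reading off the reduced rows gives m = 4, n = -2, p = 5, q = 3, r = 4.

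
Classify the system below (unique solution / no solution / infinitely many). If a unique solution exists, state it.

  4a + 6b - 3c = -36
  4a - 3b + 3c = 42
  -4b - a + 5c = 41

a = 3, b = -6, c = 4

Row-reduce the augmented matrix:
R1 ← R1 / (4).
R2 ← R2 − 4·R1.
R3 ← R3 + 1·R1.
R2 ← R2 / (-9).
R1 ← R1 − 3/2·R2.
R3 ← R3 + 5/2·R2.
R3 ← R3 / (31/12).
R1 ← R1 − 1/4·R3.
R2 ← R2 + 2/3·R3.
Reading off the reduced rows gives a = 3, b = -6, c = 4.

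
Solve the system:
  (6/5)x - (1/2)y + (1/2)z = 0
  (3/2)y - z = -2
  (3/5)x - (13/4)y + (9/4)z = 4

infinitely many solutions

Row-reduce:
R1 ← R1 / (6/5).
R3 ← R3 − 3/5·R1.
R2 ← R2 / (3/2).
R1 ← R1 + 5/12·R2.
R3 ← R3 + 3·R2.
Rank is 2 with 3 unknowns, leaving z free.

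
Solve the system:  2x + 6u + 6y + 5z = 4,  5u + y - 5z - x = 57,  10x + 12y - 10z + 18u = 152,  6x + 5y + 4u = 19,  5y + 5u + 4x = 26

Row-reduce the augmented matrix:
R1 ← R1 / (2).
R2 ← R2 + 1·R1.
R3 ← R3 − 10·R1.
R4 ← R4 − 6·R1.
R5 ← R5 − 4·R1.
R2 ← R2 / (4).
R1 ← R1 − 3·R2.
R3 ← R3 + 18·R2.
R4 ← R4 + 13·R2.
R5 ← R5 + 7·R2.
R3 ← R3 / (-185/4).
R1 ← R1 − 35/8·R3.
R2 ← R2 + 5/8·R3.
R4 ← R4 + 185/8·R3.
R5 ← R5 + 115/8·R3.
Swap R4 and R5.
R4 ← R4 / (-17/37).
R1 ← R1 + 27/37·R4.
R2 ← R2 − 62/37·R4.
R3 ← R3 + 96/185·R4.
R5 reduces to 0 = 0, so the extra equation is consistent.
Reading off the reduced rows gives x = -1, y = 1, z = -6, u = 5.

x = -1, y = 1, z = -6, u = 5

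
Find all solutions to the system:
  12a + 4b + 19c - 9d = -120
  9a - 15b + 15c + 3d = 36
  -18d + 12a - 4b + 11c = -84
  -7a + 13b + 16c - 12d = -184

Row-reduce the augmented matrix:
R1 ← R1 / (12).
R2 ← R2 − 9·R1.
R3 ← R3 − 12·R1.
R4 ← R4 + 7·R1.
R2 ← R2 / (-18).
R1 ← R1 − 1/3·R2.
R3 ← R3 + 8·R2.
R4 ← R4 − 46/3·R2.
R3 ← R3 / (-25/3).
R1 ← R1 − 115/72·R3.
R2 ← R2 + 1/24·R3.
R4 ← R4 − 499/18·R3.
R4 ← R4 / (-533/10).
R1 ← R1 + 25/8·R4.
R2 ← R2 + 19/40·R4.
R3 ← R3 − 8/5·R4.
Reading off the reduced rows gives a = 1, b = -5, c = -4, d = 4.

a = 1, b = -5, c = -4, d = 4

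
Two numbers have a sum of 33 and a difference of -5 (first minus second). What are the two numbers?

first number: 14, second number: 19

Let x = first number, y = second number.
  x + y = 33
  x - y = -5
From equation 1: x = 33 − y.
Substitute into equation 2 and solve: y = 19.
Then x = 14.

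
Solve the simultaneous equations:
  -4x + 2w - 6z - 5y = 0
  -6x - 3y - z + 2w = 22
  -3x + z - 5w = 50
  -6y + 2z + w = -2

x = -6, y = 0, z = 2, w = -6

Row-reduce the augmented matrix:
R1 ← R1 / (-4).
R2 ← R2 + 6·R1.
R3 ← R3 + 3·R1.
R2 ← R2 / (9/2).
R1 ← R1 − 5/4·R2.
R3 ← R3 − 15/4·R2.
R4 ← R4 + 6·R2.
R3 ← R3 / (-7/6).
R1 ← R1 + 13/18·R3.
R2 ← R2 − 16/9·R3.
R4 ← R4 − 38/3·R3.
R4 ← R4 / (-433/7).
R1 ← R1 − 23/7·R4.
R2 ← R2 + 62/7·R4.
R3 ← R3 − 34/7·R4.
Reading off the reduced rows gives x = -6, y = 0, z = 2, w = -6.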